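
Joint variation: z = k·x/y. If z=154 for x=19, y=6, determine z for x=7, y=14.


z = k·x/y
Solve for k using the known point: k = z·y/x = 154×6/19 = 924/19 ≈ 48.6316
Now evaluate at x=7, y=14:
z = k × 7 / 14 = (924 × 7) / (19 × 14) = 6468/266
≈ 24.3158

24.3158


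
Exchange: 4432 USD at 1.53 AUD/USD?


Amount × rate = 4432 × 1.53
= 6780.96 AUD

6780.96 AUD


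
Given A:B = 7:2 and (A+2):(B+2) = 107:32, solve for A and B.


Let A = 7k, B = 2k.
(7k + 2) / (2k + 2) = 107/32
Cross-multiply: 32(7k + 2) = 107(2k + 2)
224k + 64 = 214k + 214
224k - 214k = 214 - 64
10k = 150
k = 150/10 = 15
A = 7×15 = 105, B = 2×15 = 30
= A = 105, B = 30

A = 105, B = 30


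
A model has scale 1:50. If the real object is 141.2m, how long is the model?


Model size = real / scale
= 141.2 / 50
= 2.8240 m

2.8240 m


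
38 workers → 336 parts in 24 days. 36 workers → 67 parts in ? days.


Days ∝ work / workers, so d₂ = d₁ × (m₁/m₂) × (w₂/w₁)
Workers factor (inverse): 38/36 ≈ 1.0556
Work factor (direct): 67/336 ≈ 0.1994
d₂ = 24 × 38/36 × 67/336 = (24 × 38 × 67) / (36 × 336) = 61104/12096
≈ 5.05 days

5.05 days


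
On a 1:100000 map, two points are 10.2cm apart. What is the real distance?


Real distance = map distance × scale
= 10.2cm × 100000
= 1020000 cm = 10200.0 m
= 10.200 km

10.200 km


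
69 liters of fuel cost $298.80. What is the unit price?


Unit rate = total / quantity
= 298.80 / 69
= $4.33 per unit

$4.33 per unit


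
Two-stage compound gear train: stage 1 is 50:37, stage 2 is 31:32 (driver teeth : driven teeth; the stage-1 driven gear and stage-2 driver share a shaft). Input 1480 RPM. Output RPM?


Stage 1: RPM_B = RPM_A × t_A/t_B = 1480 × 50/37 = 74000/37 = 2000.00
B and C share a shaft → RPM_C = RPM_B
Stage 2: RPM_D = RPM_C × t_C/t_D = RPM_A × (t_A×t_C)/(t_B×t_D)
Overall ratio = (50×31)/(37×32) = 1550/1184
RPM_D = 1480 × 1550/1184 = 2294000/1184
= 1937.50 RPM

1937.50 RPM


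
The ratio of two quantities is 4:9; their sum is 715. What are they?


Let A = 4k, B = 9k.
4k + 9k = 715
13k = 715 → k = 715/13 = 55
A = 4×55 = 220, B = 9×55 = 495
= A = 220, B = 495

A = 220, B = 495


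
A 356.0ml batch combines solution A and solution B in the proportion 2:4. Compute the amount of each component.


Total parts = 2 + 4 = 6
solution A: 356.0 × 2/6 = 118.7ml
solution B: 356.0 × 4/6 = 237.3ml
= 118.7ml and 237.3ml

118.7ml and 237.3ml


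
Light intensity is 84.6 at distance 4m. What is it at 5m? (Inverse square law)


I₁d₁² = I₂d₂²
I₂ = I₁ × (d₁/d₂)²
= 84.6 × (4/5)²
= 84.6 × 16/25
= 1353.6/25
= 54.1440

54.1440


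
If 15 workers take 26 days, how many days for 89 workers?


Inverse proportion: x × y = constant
k = 15 × 26 = 390
y₂ = k / 89 = 390 / 89
= 4.38

4.38


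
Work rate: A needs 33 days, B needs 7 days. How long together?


Rate of A = 1/33 per day
Rate of B = 1/7 per day
Combined rate = 1/33 + 1/7 = 40/231 ≈ 0.1732 per day
Days = 1 / combined rate = 231/40
≈ 5.78 days

5.78 days


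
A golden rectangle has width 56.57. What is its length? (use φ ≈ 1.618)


φ = (1 + √5) / 2 ≈ 1.618
Length = width × φ = 56.57 × 1.618 = 91.53026
≈ 91.53

91.53


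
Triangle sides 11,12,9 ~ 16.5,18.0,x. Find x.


Scale factor = 16.5/11 = 1.5
Missing side = 9 × 1.5
= 13.5

13.5


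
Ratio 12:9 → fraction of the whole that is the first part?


Total parts = 12 + 9 = 21
First part: 12/21 = 4/7
= 4/7

4/7


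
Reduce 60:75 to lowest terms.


GCD(60, 75) = 15
60/15 : 75/15
= 4:5

4:5


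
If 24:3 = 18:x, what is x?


Cross multiply: 24 × x = 3 × 18
24x = 54
x = 54 / 24
= 2.25

2.25


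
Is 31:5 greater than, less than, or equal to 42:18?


31/5 = 6.2000
42/18 = 2.3333
6.2000 > 2.3333, so 31:5 is greater
= greater than

greater than


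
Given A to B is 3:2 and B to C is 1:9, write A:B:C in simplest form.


Match B: multiply A:B by 1 → 3:2
Multiply B:C by 2 → 2:18
Combined: 3:2:18
GCD = 1
= 3:2:18

3:2:18


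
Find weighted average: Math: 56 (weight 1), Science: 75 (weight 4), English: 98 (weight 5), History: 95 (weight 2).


Numerator = 56×1 + 75×4 + 98×5 + 95×2
= 56 + 300 + 490 + 190
= 1036
Total weight = 12
Weighted avg = 1036/12
= 86.33

86.33


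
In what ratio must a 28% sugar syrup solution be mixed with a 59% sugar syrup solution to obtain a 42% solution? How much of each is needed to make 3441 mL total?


Let x parts of 28% mix with y parts of 59%.
28x + 59y = 42(x + y)
28x + 59y = 42x + 42y
x(28 - 42) = y(42 - 59)
x/y = (59 - 42)/(42 - 28) = 17/14
Simplify: 17:14
Total parts = 31; one part = 3441/31 = 111.00 mL
28% solution: 17×111.00 = 1887.00 mL
59% solution: 14×111.00 = 1554.00 mL
= ratio 17:14; 1887.00 mL and 1554.00 mL

ratio 17:14; 1887.00 mL and 1554.00 mL


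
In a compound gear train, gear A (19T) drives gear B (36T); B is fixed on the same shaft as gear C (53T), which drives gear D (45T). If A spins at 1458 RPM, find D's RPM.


Stage 1: RPM_B = RPM_A × t_A/t_B = 1458 × 19/36 = 27702/36 = 769.50
B and C share a shaft → RPM_C = RPM_B
Stage 2: RPM_D = RPM_C × t_C/t_D = RPM_A × (t_A×t_C)/(t_B×t_D)
Overall ratio = (19×53)/(36×45) = 1007/1620
RPM_D = 1458 × 1007/1620 = 1468206/1620
= 906.30 RPM

906.30 RPM


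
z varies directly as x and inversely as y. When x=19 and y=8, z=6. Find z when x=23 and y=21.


z = k·x/y
Solve for k using the known point: k = z·y/x = 6×8/19 = 48/19 ≈ 2.5263
Now evaluate at x=23, y=21:
z = k × 23 / 21 = (48 × 23) / (19 × 21) = 1104/399
≈ 2.7669

2.7669


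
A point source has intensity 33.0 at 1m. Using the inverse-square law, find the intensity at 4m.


I₁d₁² = I₂d₂²
I₂ = I₁ × (d₁/d₂)²
= 33.0 × (1/4)²
= 33.0 × 1/16
= 33/16
= 2.0625

2.0625


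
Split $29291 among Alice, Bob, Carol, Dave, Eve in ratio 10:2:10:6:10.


Total parts = 10 + 2 + 10 + 6 + 10 = 38
Alice: 29291 × 10/38 = 7708.16
Bob: 29291 × 2/38 = 1541.63
Carol: 29291 × 10/38 = 7708.16
Dave: 29291 × 6/38 = 4624.89
Eve: 29291 × 10/38 = 7708.16
= Alice: $7708.16, Bob: $1541.63, Carol: $7708.16, Dave: $4624.89, Eve: $7708.16

Alice: $7708.16, Bob: $1541.63, Carol: $7708.16, Dave: $4624.89, Eve: $7708.16


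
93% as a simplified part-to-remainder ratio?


93% means 93 parts out of 100; remainder = 7
Part : remainder = 93:7
GCD = 1
= 93:7

93:7


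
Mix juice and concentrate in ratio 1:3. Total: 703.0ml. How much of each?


Total parts = 1 + 3 = 4
juice: 703.0 × 1/4 = 175.8ml
concentrate: 703.0 × 3/4 = 527.3ml
= 175.8ml and 527.3ml

175.8ml and 527.3ml


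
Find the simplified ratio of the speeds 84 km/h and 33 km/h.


Ratio = 84:33
GCD = 3
Simplified = 28:11
Time ratio (same distance) = 11:28
Speed ratio = 28:11

28:11


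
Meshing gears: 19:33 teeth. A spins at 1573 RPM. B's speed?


Gear ratio = 19:33 = 19:33
RPM_B = RPM_A × (teeth_A / teeth_B)
= 1573 × (19/33)
= 905.7 RPM

905.7 RPM


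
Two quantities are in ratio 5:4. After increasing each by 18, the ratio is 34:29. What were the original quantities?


Let A = 5k, B = 4k.
(5k + 18) / (4k + 18) = 34/29
Cross-multiply: 29(5k + 18) = 34(4k + 18)
145k + 522 = 136k + 612
145k - 136k = 612 - 522
9k = 90
k = 90/9 = 10
A = 5×10 = 50, B = 4×10 = 40
= A = 50, B = 40

A = 50, B = 40


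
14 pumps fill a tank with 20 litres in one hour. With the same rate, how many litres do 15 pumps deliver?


Direct proportion: y/x = constant
k = 20/14 ≈ 1.4286
y₂ = k × 15 = 20 × 15 / 14 = 300/14
≈ 21.43

21.43


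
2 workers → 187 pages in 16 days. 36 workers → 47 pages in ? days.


Days ∝ work / workers, so d₂ = d₁ × (m₁/m₂) × (w₂/w₁)
Workers factor (inverse): 2/36 ≈ 0.0556
Work factor (direct): 47/187 ≈ 0.2513
d₂ = 16 × 2/36 × 47/187 = (16 × 2 × 47) / (36 × 187) = 1504/6732
≈ 0.22 days

0.22 days


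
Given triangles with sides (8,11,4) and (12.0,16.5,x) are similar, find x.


Scale factor = 12.0/8 = 1.5
Missing side = 4 × 1.5
= 6.0

6.0


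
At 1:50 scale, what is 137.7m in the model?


Model size = real / scale
= 137.7 / 50
= 2.7540 m

2.7540 m


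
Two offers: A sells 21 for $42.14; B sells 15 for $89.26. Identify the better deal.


Deal A: $42.14/21 = $2.0067/unit
Deal B: $89.26/15 = $5.9507/unit
A is cheaper per unit
= Deal A

Deal A


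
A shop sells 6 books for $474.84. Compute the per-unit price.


Unit rate = total / quantity
= 474.84 / 6
= $79.14 per unit

$79.14 per unit


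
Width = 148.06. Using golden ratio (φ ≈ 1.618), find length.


φ = (1 + √5) / 2 ≈ 1.618
Length = width × φ = 148.06 × 1.618 = 239.56108
≈ 239.56

239.56


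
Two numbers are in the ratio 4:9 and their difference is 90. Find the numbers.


Let A = 4k, B = 9k.
9k - 4k = 90
5k = 90 → k = 90/5 = 18
A = 4×18 = 72, B = 9×18 = 162
= A = 72, B = 162

A = 72, B = 162


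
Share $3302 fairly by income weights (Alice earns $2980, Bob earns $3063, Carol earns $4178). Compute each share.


Total income = 2980 + 3063 + 4178 = $10221
Alice: $3302 × 2980/10221 = $962.72
Bob: $3302 × 3063/10221 = $989.53
Carol: $3302 × 4178/10221 = $1349.75
= Alice: $962.72, Bob: $989.53, Carol: $1349.75

Alice: $962.72, Bob: $989.53, Carol: $1349.75


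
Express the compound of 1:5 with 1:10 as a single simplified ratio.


Compound ratio = (1×1) : (5×10)
= 1:50
GCD = 1
= 1:50

1:50


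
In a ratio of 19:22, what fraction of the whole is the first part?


Total parts = 19 + 22 = 41
First part: 19/41 = 19/41
= 19/41

19/41


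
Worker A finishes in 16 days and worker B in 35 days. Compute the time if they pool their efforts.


Rate of A = 1/16 per day
Rate of B = 1/35 per day
Combined rate = 1/16 + 1/35 = 51/560 ≈ 0.0911 per day
Days = 1 / combined rate = 560/51
≈ 10.98 days

10.98 days


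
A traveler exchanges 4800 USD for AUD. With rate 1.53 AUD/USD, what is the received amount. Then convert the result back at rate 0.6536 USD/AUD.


Amount × rate = 4800 × 1.53 = 7344.00 AUD
Round-trip: 7344.00 × 0.6536 = 4800.04 USD
= 7344.00 AUD, then 4800.04 USD

7344.00 AUD, then 4800.04 USD


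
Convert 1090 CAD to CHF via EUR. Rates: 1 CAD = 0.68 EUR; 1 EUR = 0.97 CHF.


Step 1: 1090 CAD × 0.68 = 741.20 EUR
Step 2: 741.20 EUR × 0.97 = 718.96 CHF
Implied rate CAD→CHF = 0.68 × 0.97 = 0.6596
= 718.96 CHF

718.96 CHF


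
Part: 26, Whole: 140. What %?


Percentage = (part / whole) × 100
= (26 / 140) × 100
≈ 18.57%

18.57%


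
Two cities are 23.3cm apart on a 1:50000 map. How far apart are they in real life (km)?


Real distance = map distance × scale
= 23.3cm × 50000
= 1165000 cm = 11650.0 m
= 11.650 km

11.650 km


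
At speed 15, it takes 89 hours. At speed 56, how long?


Inverse proportion: x × y = constant
k = 15 × 89 = 1335
y₂ = k / 56 = 1335 / 56
= 23.84

23.84


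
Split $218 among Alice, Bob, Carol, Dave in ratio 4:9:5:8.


Total parts = 4 + 9 + 5 + 8 = 26
Alice: 218 × 4/26 = 33.54
Bob: 218 × 9/26 = 75.46
Carol: 218 × 5/26 = 41.92
Dave: 218 × 8/26 = 67.08
= Alice: $33.54, Bob: $75.46, Carol: $41.92, Dave: $67.08

Alice: $33.54, Bob: $75.46, Carol: $41.92, Dave: $67.08


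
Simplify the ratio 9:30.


GCD(9, 30) = 3
9/3 : 30/3
= 3:10

3:10


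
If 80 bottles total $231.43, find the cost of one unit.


Unit rate = total / quantity
= 231.43 / 80
= $2.89 per unit

$2.89 per unit


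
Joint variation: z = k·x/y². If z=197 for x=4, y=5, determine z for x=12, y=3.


z = k·x/y²
Solve for k using the known point: k = z·y²/x = 197×25/4 = 4925/4 = 1231.2500
Now evaluate at x=12, y=3:
z = k × 12 / 9 = (4925 × 12) / (4 × 9) = 59100/36
≈ 1641.6667

1641.6667


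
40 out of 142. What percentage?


Percentage = (part / whole) × 100
= (40 / 142) × 100
≈ 28.17%

28.17%


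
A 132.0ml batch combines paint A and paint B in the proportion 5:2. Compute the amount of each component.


Total parts = 5 + 2 = 7
paint A: 132.0 × 5/7 = 94.3ml
paint B: 132.0 × 2/7 = 37.7ml
= 94.3ml and 37.7ml

94.3ml and 37.7ml


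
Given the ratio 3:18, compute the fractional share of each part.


Total parts = 3 + 18 = 21
First part: 3/21 = 1/7
Second part: 18/21 = 6/7
= 1/7 and 6/7

1/7 and 6/7


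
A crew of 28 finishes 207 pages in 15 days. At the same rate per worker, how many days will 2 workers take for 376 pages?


Days ∝ work / workers, so d₂ = d₁ × (m₁/m₂) × (w₂/w₁)
Workers factor (inverse): 28/2 = 14.0000
Work factor (direct): 376/207 ≈ 1.8164
d₂ = 15 × 28/2 × 376/207 = (15 × 28 × 376) / (2 × 207) = 157920/414
≈ 381.45 days

381.45 days


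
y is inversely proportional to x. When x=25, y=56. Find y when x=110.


Inverse proportion: x × y = constant
k = 25 × 56 = 1400
y₂ = k / 110 = 1400 / 110
= 12.73

12.73


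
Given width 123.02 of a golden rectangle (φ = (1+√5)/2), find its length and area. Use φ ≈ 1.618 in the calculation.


φ = (1 + √5) / 2 ≈ 1.618
Length = width × φ = 123.02 × 1.618 = 199.04636
≈ 199.05
Area = width × length = 123.02 × 199.04636 = 24486.6832072 ≈ 24486.68
= Length: 199.05, Area: 24486.68

Length: 199.05, Area: 24486.68


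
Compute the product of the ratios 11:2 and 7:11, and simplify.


Compound ratio = (11×7) : (2×11)
= 77:22
GCD = 11
= 7:2

7:2


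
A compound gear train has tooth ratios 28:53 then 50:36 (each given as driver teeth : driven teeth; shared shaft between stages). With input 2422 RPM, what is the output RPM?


Stage 1: RPM_B = RPM_A × t_A/t_B = 2422 × 28/53 = 67816/53 ≈ 1279.55
B and C share a shaft → RPM_C = RPM_B
Stage 2: RPM_D = RPM_C × t_C/t_D = RPM_A × (t_A×t_C)/(t_B×t_D)
Overall ratio = (28×50)/(53×36) = 1400/1908
RPM_D = 2422 × 1400/1908 = 3390800/1908
≈ 1777.15 RPM

1777.15 RPM


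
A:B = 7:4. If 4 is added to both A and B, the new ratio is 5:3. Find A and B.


Let A = 7k, B = 4k.
(7k + 4) / (4k + 4) = 5/3
Cross-multiply: 3(7k + 4) = 5(4k + 4)
21k + 12 = 20k + 20
21k - 20k = 20 - 12
1k = 8
k = 8/1 = 8
A = 7×8 = 56, B = 4×8 = 32
= A = 56, B = 32

A = 56, B = 32


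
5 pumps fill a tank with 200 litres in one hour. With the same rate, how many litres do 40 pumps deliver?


Direct proportion: y/x = constant
k = 200/5 = 40.0000
y₂ = k × 40 = 200 × 40 / 5 = 8000/5
= 1600.00

1600.00


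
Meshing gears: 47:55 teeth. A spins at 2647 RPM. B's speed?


Gear ratio = 47:55 = 47:55
RPM_B = RPM_A × (teeth_A / teeth_B)
= 2647 × (47/55)
= 2262.0 RPM

2262.0 RPM


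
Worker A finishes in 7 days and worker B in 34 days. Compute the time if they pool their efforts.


Rate of A = 1/7 per day
Rate of B = 1/34 per day
Combined rate = 1/7 + 1/34 = 41/238 ≈ 0.1723 per day
Days = 1 / combined rate = 238/41
≈ 5.80 days

5.80 days


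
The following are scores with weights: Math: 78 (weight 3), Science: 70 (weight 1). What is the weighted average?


Numerator = 78×3 + 70×1
= 234 + 70
= 304
Total weight = 4
Weighted avg = 304/4
= 76.00

76.00


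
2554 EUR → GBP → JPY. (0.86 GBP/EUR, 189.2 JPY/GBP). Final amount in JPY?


Step 1: 2554 EUR × 0.86 = 2196.44 GBP
Step 2: 2196.44 GBP × 189.2 = 415566.45 JPY
Implied rate EUR→JPY = 0.86 × 189.2 = 162.7120
= 415566.45 JPY

415566.45 JPY


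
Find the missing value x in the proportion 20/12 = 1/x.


Cross multiply: 20 × x = 12 × 1
20x = 12
x = 12 / 20
= 0.60

0.60


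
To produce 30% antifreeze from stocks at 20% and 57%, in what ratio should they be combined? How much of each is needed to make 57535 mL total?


Let x parts of 20% mix with y parts of 57%.
20x + 57y = 30(x + y)
20x + 57y = 30x + 30y
x(20 - 30) = y(30 - 57)
x/y = (57 - 30)/(30 - 20) = 27/10
Simplify: 27:10
Total parts = 37; one part = 57535/37 = 1555.00 mL
20% solution: 27×1555.00 = 41985.00 mL
57% solution: 10×1555.00 = 15550.00 mL
= ratio 27:10; 41985.00 mL and 15550.00 mL

ratio 27:10; 41985.00 mL and 15550.00 mL


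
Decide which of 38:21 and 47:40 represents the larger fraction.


38/21 = 1.8095
47/40 = 1.1750
1.8095 > 1.1750, so 38:21 is greater
= 38:21

38:21


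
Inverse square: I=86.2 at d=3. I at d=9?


I₁d₁² = I₂d₂²
I₂ = I₁ × (d₁/d₂)²
= 86.2 × (3/9)²
= 86.2 × 9/81
= 775.8/81
≈ 9.5778

9.5778


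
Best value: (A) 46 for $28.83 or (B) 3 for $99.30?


Deal A: $28.83/46 = $0.6267/unit
Deal B: $99.30/3 = $33.1000/unit
A is cheaper per unit
= Deal A

Deal A


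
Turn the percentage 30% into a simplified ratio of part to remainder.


30% means 30 parts out of 100; remainder = 70
Part : remainder = 30:70
GCD = 10
= 3:7

3:7


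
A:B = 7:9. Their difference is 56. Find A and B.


Let A = 7k, B = 9k.
9k - 7k = 56
2k = 56 → k = 56/2 = 28
A = 7×28 = 196, B = 9×28 = 252
= A = 196, B = 252

A = 196, B = 252


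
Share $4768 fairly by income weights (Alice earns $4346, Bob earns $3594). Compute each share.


Total income = 4346 + 3594 = $7940
Alice: $4768 × 4346/7940 = $2609.79
Bob: $4768 × 3594/7940 = $2158.21
= Alice: $2609.79, Bob: $2158.21

Alice: $2609.79, Bob: $2158.21


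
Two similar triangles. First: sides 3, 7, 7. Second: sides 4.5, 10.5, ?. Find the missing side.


Scale factor = 4.5/3 = 1.5
Missing side = 7 × 1.5
= 10.5

10.5


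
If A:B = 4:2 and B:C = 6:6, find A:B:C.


Match B: multiply A:B by 6 → 24:12
Multiply B:C by 2 → 12:12
Combined: 24:12:12
GCD = 12
= 2:1:1

2:1:1


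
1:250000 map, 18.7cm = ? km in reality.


Real distance = map distance × scale
= 18.7cm × 250000
= 4675000 cm = 46750.0 m
= 46.750 km

46.750 km


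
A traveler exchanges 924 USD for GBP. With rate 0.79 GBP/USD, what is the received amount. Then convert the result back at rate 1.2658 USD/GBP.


Amount × rate = 924 × 0.79 = 729.96 GBP
Round-trip: 729.96 × 1.2658 = 923.98 USD
= 729.96 GBP, then 923.98 USD

729.96 GBP, then 923.98 USD


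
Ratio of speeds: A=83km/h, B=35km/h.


Ratio = 83:35
GCD = 1
Simplified = 83:35
Time ratio (same distance) = 35:83
Speed ratio = 83:35

83:35


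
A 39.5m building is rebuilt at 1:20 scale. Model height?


Model size = real / scale
= 39.5 / 20
= 1.9750 m

1.9750 m


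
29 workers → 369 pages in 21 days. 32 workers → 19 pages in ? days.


Days ∝ work / workers, so d₂ = d₁ × (m₁/m₂) × (w₂/w₁)
Workers factor (inverse): 29/32 ≈ 0.9063
Work factor (direct): 19/369 ≈ 0.0515
d₂ = 21 × 29/32 × 19/369 = (21 × 29 × 19) / (32 × 369) = 11571/11808
≈ 0.98 days

0.98 days


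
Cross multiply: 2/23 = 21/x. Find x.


Cross multiply: 2 × x = 23 × 21
2x = 483
x = 483 / 2
= 241.50

241.50


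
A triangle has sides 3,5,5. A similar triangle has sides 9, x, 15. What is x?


Scale factor = 9/3 = 3
Missing side = 5 × 3
= 15.0

15.0


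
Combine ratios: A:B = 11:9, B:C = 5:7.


Match B: multiply A:B by 5 → 55:45
Multiply B:C by 9 → 45:63
Combined: 55:45:63
GCD = 1
= 55:45:63

55:45:63


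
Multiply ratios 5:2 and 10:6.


Compound ratio = (5×10) : (2×6)
= 50:12
GCD = 2
= 25:6

25:6


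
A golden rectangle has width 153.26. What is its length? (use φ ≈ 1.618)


φ = (1 + √5) / 2 ≈ 1.618
Length = width × φ = 153.26 × 1.618 = 247.97468
≈ 247.97

247.97


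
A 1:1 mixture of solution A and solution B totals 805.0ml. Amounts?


Total parts = 1 + 1 = 2
solution A: 805.0 × 1/2 = 402.5ml
solution B: 805.0 × 1/2 = 402.5ml
= 402.5ml and 402.5ml

402.5ml and 402.5ml


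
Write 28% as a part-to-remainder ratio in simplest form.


28% means 28 parts out of 100; remainder = 72
Part : remainder = 28:72
GCD = 4
= 7:18

7:18


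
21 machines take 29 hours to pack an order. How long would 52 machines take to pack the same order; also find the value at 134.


Inverse proportion: x × y = constant
k = 21 × 29 = 609
At x=52: k/52 = 11.71
At x=134: k/134 = 4.54
= 11.71 and 4.54

11.71 and 4.54


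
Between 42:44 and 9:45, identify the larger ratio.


42/44 = 0.9545
9/45 = 0.2000
0.9545 > 0.2000, so 42:44 is greater
= 42:44

42:44


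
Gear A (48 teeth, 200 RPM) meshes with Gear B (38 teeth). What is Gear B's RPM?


Gear ratio = 48:38 = 24:19
RPM_B = RPM_A × (teeth_A / teeth_B)
= 200 × (48/38)
= 252.6 RPM

252.6 RPM


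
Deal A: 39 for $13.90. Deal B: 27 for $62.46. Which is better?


Deal A: $13.90/39 = $0.3564/unit
Deal B: $62.46/27 = $2.3133/unit
A is cheaper per unit
= Deal A

Deal A


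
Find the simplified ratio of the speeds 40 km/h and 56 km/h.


Ratio = 40:56
GCD = 8
Simplified = 5:7
Time ratio (same distance) = 7:5
Speed ratio = 5:7

5:7


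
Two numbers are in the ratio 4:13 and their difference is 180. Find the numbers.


Let A = 4k, B = 13k.
13k - 4k = 180
9k = 180 → k = 180/9 = 20
A = 4×20 = 80, B = 13×20 = 260
= A = 80, B = 260

A = 80, B = 260


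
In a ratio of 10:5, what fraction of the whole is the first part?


Total parts = 10 + 5 = 15
First part: 10/15 = 2/3
= 2/3

2/3


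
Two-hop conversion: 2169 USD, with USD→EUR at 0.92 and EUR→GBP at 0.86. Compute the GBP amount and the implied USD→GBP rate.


Step 1: 2169 USD × 0.92 = 1995.48 EUR
Step 2: 1995.48 EUR × 0.86 = 1716.11 GBP
Implied rate USD→GBP = 0.92 × 0.86 = 0.7912
= 1716.11 GBP; implied rate 0.7912 GBP/USD

1716.11 GBP; implied rate 0.7912 GBP/USD


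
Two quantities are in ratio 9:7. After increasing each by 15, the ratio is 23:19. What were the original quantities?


Let A = 9k, B = 7k.
(9k + 15) / (7k + 15) = 23/19
Cross-multiply: 19(9k + 15) = 23(7k + 15)
171k + 285 = 161k + 345
171k - 161k = 345 - 285
10k = 60
k = 60/10 = 6
A = 9×6 = 54, B = 7×6 = 42
= A = 54, B = 42

A = 54, B = 42


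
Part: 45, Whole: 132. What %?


Percentage = (part / whole) × 100
= (45 / 132) × 100
≈ 34.09%

34.09%


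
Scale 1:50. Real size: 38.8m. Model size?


Model size = real / scale
= 38.8 / 50
= 0.7760 m

0.7760 m


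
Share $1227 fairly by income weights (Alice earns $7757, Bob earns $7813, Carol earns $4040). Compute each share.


Total income = 7757 + 7813 + 4040 = $19610
Alice: $1227 × 7757/19610 = $485.36
Bob: $1227 × 7813/19610 = $488.86
Carol: $1227 × 4040/19610 = $252.78
= Alice: $485.36, Bob: $488.86, Carol: $252.78

Alice: $485.36, Bob: $488.86, Carol: $252.78


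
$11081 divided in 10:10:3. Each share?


Total parts = 10 + 10 + 3 = 23
Part 1: 11081 × 10/23 = 4817.83
Part 2: 11081 × 10/23 = 4817.83
Part 3: 11081 × 3/23 = 1445.35
= Part 1: $4817.83, Part 2: $4817.83, Part 3: $1445.35

Part 1: $4817.83, Part 2: $4817.83, Part 3: $1445.35


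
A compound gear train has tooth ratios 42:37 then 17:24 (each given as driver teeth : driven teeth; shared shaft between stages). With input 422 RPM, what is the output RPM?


Stage 1: RPM_B = RPM_A × t_A/t_B = 422 × 42/37 = 17724/37 ≈ 479.03
B and C share a shaft → RPM_C = RPM_B
Stage 2: RPM_D = RPM_C × t_C/t_D = RPM_A × (t_A×t_C)/(t_B×t_D)
Overall ratio = (42×17)/(37×24) = 714/888
RPM_D = 422 × 714/888 = 301308/888
≈ 339.31 RPM

339.31 RPM


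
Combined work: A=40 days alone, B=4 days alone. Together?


Rate of A = 1/40 per day
Rate of B = 1/4 per day
Combined rate = 1/40 + 1/4 = 44/160 = 0.2750 per day
Days = 1 / combined rate = 160/44
≈ 3.64 days

3.64 days


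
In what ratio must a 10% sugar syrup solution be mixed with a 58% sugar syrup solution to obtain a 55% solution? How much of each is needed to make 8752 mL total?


Let x parts of 10% mix with y parts of 58%.
10x + 58y = 55(x + y)
10x + 58y = 55x + 55y
x(10 - 55) = y(55 - 58)
x/y = (58 - 55)/(55 - 10) = 3/45
Simplify: 1:15
Total parts = 16; one part = 8752/16 = 547.00 mL
10% solution: 1×547.00 = 547.00 mL
58% solution: 15×547.00 = 8205.00 mL
= ratio 1:15; 547.00 mL and 8205.00 mL

ratio 1:15; 547.00 mL and 8205.00 mL


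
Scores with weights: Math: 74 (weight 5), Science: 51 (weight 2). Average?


Numerator = 74×5 + 51×2
= 370 + 102
= 472
Total weight = 7
Weighted avg = 472/7
= 67.43

67.43


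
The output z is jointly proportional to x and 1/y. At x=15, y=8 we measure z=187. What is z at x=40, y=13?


z = k·x/y
Solve for k using the known point: k = z·y/x = 187×8/15 = 1496/15 ≈ 99.7333
Now evaluate at x=40, y=13:
z = k × 40 / 13 = (1496 × 40) / (15 × 13) = 59840/195
≈ 306.8718

306.8718


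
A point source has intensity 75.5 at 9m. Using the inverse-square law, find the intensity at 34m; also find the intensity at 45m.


I₁d₁² = I₂d₂²
I at 34m = 75.5 × (9/34)² = 75.5 × 81/1156 = 6115.5/1156 ≈ 5.2902
I at 45m = 75.5 × (9/45)² = 75.5 × 81/2025 = 6115.5/2025 = 3.0200
= 5.2902 and 3.0200

5.2902 and 3.0200


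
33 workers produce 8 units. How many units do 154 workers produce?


Direct proportion: y/x = constant
k = 8/33 ≈ 0.2424
y₂ = k × 154 = 8 × 154 / 33 = 1232/33
≈ 37.33

37.33


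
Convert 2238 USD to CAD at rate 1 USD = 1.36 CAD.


Amount × rate = 2238 × 1.36
= 3043.68 CAD

3043.68 CAD


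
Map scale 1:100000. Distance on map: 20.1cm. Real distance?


Real distance = map distance × scale
= 20.1cm × 100000
= 2010000 cm = 20100.0 m
= 20.100 km

20.100 km


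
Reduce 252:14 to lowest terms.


GCD(252, 14) = 14
252/14 : 14/14
= 18:1

18:1


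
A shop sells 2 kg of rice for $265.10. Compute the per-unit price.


Unit rate = total / quantity
= 265.10 / 2
= $132.55 per unit

$132.55 per unit


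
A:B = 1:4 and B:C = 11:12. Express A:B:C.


Match B: multiply A:B by 11 → 11:44
Multiply B:C by 4 → 44:48
Combined: 11:44:48
GCD = 1
= 11:44:48

11:44:48


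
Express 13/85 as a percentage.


Percentage = (part / whole) × 100
= (13 / 85) × 100
≈ 15.29%

15.29%


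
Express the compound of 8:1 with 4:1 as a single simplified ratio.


Compound ratio = (8×4) : (1×1)
= 32:1
GCD = 1
= 32:1

32:1


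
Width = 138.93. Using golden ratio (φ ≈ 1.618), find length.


φ = (1 + √5) / 2 ≈ 1.618
Length = width × φ = 138.93 × 1.618 = 224.78874
≈ 224.79

224.79


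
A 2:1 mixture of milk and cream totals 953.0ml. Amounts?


Total parts = 2 + 1 = 3
milk: 953.0 × 2/3 = 635.3ml
cream: 953.0 × 1/3 = 317.7ml
= 635.3ml and 317.7ml

635.3ml and 317.7ml


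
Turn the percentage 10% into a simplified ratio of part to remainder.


10% means 10 parts out of 100; remainder = 90
Part : remainder = 10:90
GCD = 10
= 1:9

1:9


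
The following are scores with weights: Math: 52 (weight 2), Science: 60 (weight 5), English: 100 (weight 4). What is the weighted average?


Numerator = 52×2 + 60×5 + 100×4
= 104 + 300 + 400
= 804
Total weight = 11
Weighted avg = 804/11
= 73.09

73.09


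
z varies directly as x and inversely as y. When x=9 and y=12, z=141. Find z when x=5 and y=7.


z = k·x/y
Solve for k using the known point: k = z·y/x = 141×12/9 = 1692/9 = 188.0000
Now evaluate at x=5, y=7:
z = k × 5 / 7 = (1692 × 5) / (9 × 7) = 8460/63
≈ 134.2857

134.2857


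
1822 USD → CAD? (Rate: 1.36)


Amount × rate = 1822 × 1.36
= 2477.92 CAD

2477.92 CAD


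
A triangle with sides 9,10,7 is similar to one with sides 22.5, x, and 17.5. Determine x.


Scale factor = 22.5/9 = 2.5
Missing side = 10 × 2.5
= 25.0

25.0


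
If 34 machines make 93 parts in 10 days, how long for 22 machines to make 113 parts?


Days ∝ work / workers, so d₂ = d₁ × (m₁/m₂) × (w₂/w₁)
Workers factor (inverse): 34/22 ≈ 1.5455
Work factor (direct): 113/93 ≈ 1.2151
d₂ = 10 × 34/22 × 113/93 = (10 × 34 × 113) / (22 × 93) = 38420/2046
≈ 18.78 days

18.78 days


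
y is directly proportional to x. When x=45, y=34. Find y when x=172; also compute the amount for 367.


Direct proportion: y/x = constant
k = 34/45 ≈ 0.7556
y at x=172: k × 172 = 34 × 172 / 45 = 5848/45 ≈ 129.96
y at x=367: k × 367 = 34 × 367 / 45 = 12478/45 ≈ 277.29
= 129.96 and 277.29

129.96 and 277.29


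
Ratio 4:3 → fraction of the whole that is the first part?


Total parts = 4 + 3 = 7
First part: 4/7 = 4/7
= 4/7

4/7


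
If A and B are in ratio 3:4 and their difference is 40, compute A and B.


Let A = 3k, B = 4k.
4k - 3k = 40
1k = 40 → k = 40/1 = 40
A = 3×40 = 120, B = 4×40 = 160
= A = 120, B = 160

A = 120, B = 160


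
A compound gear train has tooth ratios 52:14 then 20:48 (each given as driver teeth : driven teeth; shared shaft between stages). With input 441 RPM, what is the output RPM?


Stage 1: RPM_B = RPM_A × t_A/t_B = 441 × 52/14 = 22932/14 = 1638.00
B and C share a shaft → RPM_C = RPM_B
Stage 2: RPM_D = RPM_C × t_C/t_D = RPM_A × (t_A×t_C)/(t_B×t_D)
Overall ratio = (52×20)/(14×48) = 1040/672
RPM_D = 441 × 1040/672 = 458640/672
= 682.50 RPM

682.50 RPM


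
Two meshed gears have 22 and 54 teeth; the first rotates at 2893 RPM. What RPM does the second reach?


Gear ratio = 22:54 = 11:27
RPM_B = RPM_A × (teeth_A / teeth_B)
= 2893 × (22/54)
= 1178.6 RPM

1178.6 RPM


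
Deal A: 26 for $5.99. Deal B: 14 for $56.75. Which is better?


Deal A: $5.99/26 = $0.2304/unit
Deal B: $56.75/14 = $4.0536/unit
A is cheaper per unit
= Deal A

Deal A


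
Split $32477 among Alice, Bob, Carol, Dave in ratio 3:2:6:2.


Total parts = 3 + 2 + 6 + 2 = 13
Alice: 32477 × 3/13 = 7494.69
Bob: 32477 × 2/13 = 4996.46
Carol: 32477 × 6/13 = 14989.38
Dave: 32477 × 2/13 = 4996.46
= Alice: $7494.69, Bob: $4996.46, Carol: $14989.38, Dave: $4996.46

Alice: $7494.69, Bob: $4996.46, Carol: $14989.38, Dave: $4996.46


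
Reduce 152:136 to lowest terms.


GCD(152, 136) = 8
152/8 : 136/8
= 19:17

19:17


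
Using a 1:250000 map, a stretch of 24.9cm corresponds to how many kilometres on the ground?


Real distance = map distance × scale
= 24.9cm × 250000
= 6225000 cm = 62250.0 m
= 62.250 km

62.250 km


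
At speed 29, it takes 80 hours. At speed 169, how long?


Inverse proportion: x × y = constant
k = 29 × 80 = 2320
y₂ = k / 169 = 2320 / 169
= 13.73

13.73


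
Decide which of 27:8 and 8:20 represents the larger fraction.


27/8 = 3.3750
8/20 = 0.4000
3.3750 > 0.4000, so 27:8 is greater
= 27:8

27:8


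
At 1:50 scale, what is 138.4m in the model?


Model size = real / scale
= 138.4 / 50
= 2.7680 m

2.7680 m


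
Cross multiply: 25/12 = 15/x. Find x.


Cross multiply: 25 × x = 12 × 15
25x = 180
x = 180 / 25
= 7.20

7.20


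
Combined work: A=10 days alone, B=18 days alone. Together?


Rate of A = 1/10 per day
Rate of B = 1/18 per day
Combined rate = 1/10 + 1/18 = 28/180 ≈ 0.1556 per day
Days = 1 / combined rate = 180/28
≈ 6.43 days

6.43 days


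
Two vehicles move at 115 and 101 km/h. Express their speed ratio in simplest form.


Ratio = 115:101
GCD = 1
Simplified = 115:101
Time ratio (same distance) = 101:115
Speed ratio = 115:101

115:101


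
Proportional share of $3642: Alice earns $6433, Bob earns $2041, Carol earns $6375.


Total income = 6433 + 2041 + 6375 = $14849
Alice: $3642 × 6433/14849 = $1577.82
Bob: $3642 × 2041/14849 = $500.59
Carol: $3642 × 6375/14849 = $1563.59
= Alice: $1577.82, Bob: $500.59, Carol: $1563.59

Alice: $1577.82, Bob: $500.59, Carol: $1563.59


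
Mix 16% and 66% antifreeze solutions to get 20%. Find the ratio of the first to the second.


Let x parts of 16% mix with y parts of 66%.
16x + 66y = 20(x + y)
16x + 66y = 20x + 20y
x(16 - 20) = y(20 - 66)
x/y = (66 - 20)/(20 - 16) = 46/4
Simplify: 23:2
= 23:2

23:2


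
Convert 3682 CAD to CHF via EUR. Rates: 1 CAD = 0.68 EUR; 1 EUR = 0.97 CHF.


Step 1: 3682 CAD × 0.68 = 2503.76 EUR
Step 2: 2503.76 EUR × 0.97 = 2428.65 CHF
Implied rate CAD→CHF = 0.68 × 0.97 = 0.6596
= 2428.65 CHF

2428.65 CHF


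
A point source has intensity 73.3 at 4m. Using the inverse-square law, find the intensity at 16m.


I₁d₁² = I₂d₂²
I₂ = I₁ × (d₁/d₂)²
= 73.3 × (4/16)²
= 73.3 × 16/256
= 1172.8/256
≈ 4.5813

4.5813


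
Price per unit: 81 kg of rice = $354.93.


Unit rate = total / quantity
= 354.93 / 81
= $4.38 per unit

$4.38 per unit


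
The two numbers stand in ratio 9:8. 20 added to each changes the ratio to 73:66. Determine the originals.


Let A = 9k, B = 8k.
(9k + 20) / (8k + 20) = 73/66
Cross-multiply: 66(9k + 20) = 73(8k + 20)
594k + 1320 = 584k + 1460
594k - 584k = 1460 - 1320
10k = 140
k = 140/10 = 14
A = 9×14 = 126, B = 8×14 = 112
= A = 126, B = 112

A = 126, B = 112


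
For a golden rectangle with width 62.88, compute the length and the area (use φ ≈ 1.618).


φ = (1 + √5) / 2 ≈ 1.618
Length = width × φ = 62.88 × 1.618 = 101.73984
≈ 101.74
Area = width × length = 62.88 × 101.73984 = 6397.4011392 ≈ 6397.40
= Length: 101.74, Area: 6397.40

Length: 101.74, Area: 6397.40


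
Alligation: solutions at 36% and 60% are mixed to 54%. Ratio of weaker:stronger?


Let x parts of 36% mix with y parts of 60%.
36x + 60y = 54(x + y)
36x + 60y = 54x + 54y
x(36 - 54) = y(54 - 60)
x/y = (60 - 54)/(54 - 36) = 6/18
Simplify: 1:3
= 1:3

1:3


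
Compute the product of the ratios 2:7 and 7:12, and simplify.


Compound ratio = (2×7) : (7×12)
= 14:84
GCD = 14
= 1:6

1:6


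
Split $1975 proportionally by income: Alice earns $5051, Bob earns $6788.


Total income = 5051 + 6788 = $11839
Alice: $1975 × 5051/11839 = $842.62
Bob: $1975 × 6788/11839 = $1132.38
= Alice: $842.62, Bob: $1132.38

Alice: $842.62, Bob: $1132.38


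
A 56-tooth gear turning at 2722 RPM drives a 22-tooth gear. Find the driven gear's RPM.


Gear ratio = 56:22 = 28:11
RPM_B = RPM_A × (teeth_A / teeth_B)
= 2722 × (56/22)
= 6928.7 RPM

6928.7 RPM


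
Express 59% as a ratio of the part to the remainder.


59% means 59 parts out of 100; remainder = 41
Part : remainder = 59:41
GCD = 1
= 59:41

59:41


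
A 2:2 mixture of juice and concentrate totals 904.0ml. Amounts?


Total parts = 2 + 2 = 4
juice: 904.0 × 2/4 = 452.0ml
concentrate: 904.0 × 2/4 = 452.0ml
= 452.0ml and 452.0ml

452.0ml and 452.0ml


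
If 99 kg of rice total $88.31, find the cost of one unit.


Unit rate = total / quantity
= 88.31 / 99
= $0.89 per unit

$0.89 per unit


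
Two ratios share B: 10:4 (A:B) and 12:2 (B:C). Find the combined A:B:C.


Match B: multiply A:B by 12 → 120:48
Multiply B:C by 4 → 48:8
Combined: 120:48:8
GCD = 8
= 15:6:1

15:6:1


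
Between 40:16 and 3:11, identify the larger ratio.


40/16 = 2.5000
3/11 = 0.2727
2.5000 > 0.2727, so 40:16 is greater
= 40:16

40:16


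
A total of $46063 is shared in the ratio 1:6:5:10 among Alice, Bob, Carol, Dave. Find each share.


Total parts = 1 + 6 + 5 + 10 = 22
Alice: 46063 × 1/22 = 2093.77
Bob: 46063 × 6/22 = 12562.64
Carol: 46063 × 5/22 = 10468.86
Dave: 46063 × 10/22 = 20937.73
= Alice: $2093.77, Bob: $12562.64, Carol: $10468.86, Dave: $20937.73

Alice: $2093.77, Bob: $12562.64, Carol: $10468.86, Dave: $20937.73


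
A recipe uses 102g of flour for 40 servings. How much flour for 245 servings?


Direct proportion: y/x = constant
k = 102/40 = 2.5500
y₂ = k × 245 = 102 × 245 / 40 = 24990/40
= 624.75

624.75


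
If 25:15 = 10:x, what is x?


Cross multiply: 25 × x = 15 × 10
25x = 150
x = 150 / 25
= 6.00

6.00


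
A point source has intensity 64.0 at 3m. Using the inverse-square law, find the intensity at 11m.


I₁d₁² = I₂d₂²
I₂ = I₁ × (d₁/d₂)²
= 64.0 × (3/11)²
= 64.0 × 9/121
= 576/121
≈ 4.7603

4.7603


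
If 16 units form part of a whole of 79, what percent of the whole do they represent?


Percentage = (part / whole) × 100
= (16 / 79) × 100
≈ 20.25%

20.25%


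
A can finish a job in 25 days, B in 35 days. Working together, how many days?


Rate of A = 1/25 per day
Rate of B = 1/35 per day
Combined rate = 1/25 + 1/35 = 60/875 ≈ 0.0686 per day
Days = 1 / combined rate = 875/60
≈ 14.58 days

14.58 days


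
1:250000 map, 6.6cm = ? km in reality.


Real distance = map distance × scale
= 6.6cm × 250000
= 1650000 cm = 16500.0 m
= 16.500 km

16.500 km


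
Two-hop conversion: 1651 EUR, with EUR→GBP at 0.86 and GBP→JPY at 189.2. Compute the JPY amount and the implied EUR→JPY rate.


Step 1: 1651 EUR × 0.86 = 1419.86 GBP
Step 2: 1419.86 GBP × 189.2 = 268637.51 JPY
Implied rate EUR→JPY = 0.86 × 189.2 = 162.7120
= 268637.51 JPY; implied rate 162.7120 JPY/EUR

268637.51 JPY; implied rate 162.7120 JPY/EUR


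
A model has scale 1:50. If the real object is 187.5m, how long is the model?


Model size = real / scale
= 187.5 / 50
= 3.7500 m

3.7500 m


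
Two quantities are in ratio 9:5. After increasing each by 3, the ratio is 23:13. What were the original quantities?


Let A = 9k, B = 5k.
(9k + 3) / (5k + 3) = 23/13
Cross-multiply: 13(9k + 3) = 23(5k + 3)
117k + 39 = 115k + 69
117k - 115k = 69 - 39
2k = 30
k = 30/2 = 15
A = 9×15 = 135, B = 5×15 = 75
= A = 135, B = 75

A = 135, B = 75


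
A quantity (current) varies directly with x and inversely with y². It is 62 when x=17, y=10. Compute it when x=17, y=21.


z = k·x/y²
Solve for k using the known point: k = z·y²/x = 62×100/17 = 6200/17 ≈ 364.7059
Now evaluate at x=17, y=21:
z = k × 17 / 441 = (6200 × 17) / (17 × 441) = 105400/7497
≈ 14.0590

14.0590


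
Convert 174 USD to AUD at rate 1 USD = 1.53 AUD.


Amount × rate = 174 × 1.53
= 266.22 AUD

266.22 AUD


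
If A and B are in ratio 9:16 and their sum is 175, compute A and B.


Let A = 9k, B = 16k.
9k + 16k = 175
25k = 175 → k = 175/25 = 7
A = 9×7 = 63, B = 16×7 = 112
= A = 63, B = 112

A = 63, B = 112


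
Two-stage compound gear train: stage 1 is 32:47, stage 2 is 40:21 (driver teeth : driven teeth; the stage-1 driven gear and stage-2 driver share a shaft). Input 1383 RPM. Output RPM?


Stage 1: RPM_B = RPM_A × t_A/t_B = 1383 × 32/47 = 44256/47 ≈ 941.62
B and C share a shaft → RPM_C = RPM_B
Stage 2: RPM_D = RPM_C × t_C/t_D = RPM_A × (t_A×t_C)/(t_B×t_D)
Overall ratio = (32×40)/(47×21) = 1280/987
RPM_D = 1383 × 1280/987 = 1770240/987
≈ 1793.56 RPM

1793.56 RPM


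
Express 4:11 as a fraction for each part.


Total parts = 4 + 11 = 15
First part: 4/15 = 4/15
Second part: 11/15 = 11/15
= 4/15 and 11/15

4/15 and 11/15


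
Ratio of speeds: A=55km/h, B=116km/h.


Ratio = 55:116
GCD = 1
Simplified = 55:116
Time ratio (same distance) = 116:55
Speed ratio = 55:116

55:116


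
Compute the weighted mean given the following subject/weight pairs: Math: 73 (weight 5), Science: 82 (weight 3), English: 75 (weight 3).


Numerator = 73×5 + 82×3 + 75×3
= 365 + 246 + 225
= 836
Total weight = 11
Weighted avg = 836/11
= 76.00

76.00


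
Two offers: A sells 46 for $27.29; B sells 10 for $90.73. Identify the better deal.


Deal A: $27.29/46 = $0.5933/unit
Deal B: $90.73/10 = $9.0730/unit
A is cheaper per unit
= Deal A

Deal A


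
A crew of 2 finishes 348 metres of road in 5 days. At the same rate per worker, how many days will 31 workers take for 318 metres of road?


Days ∝ work / workers, so d₂ = d₁ × (m₁/m₂) × (w₂/w₁)
Workers factor (inverse): 2/31 ≈ 0.0645
Work factor (direct): 318/348 ≈ 0.9138
d₂ = 5 × 2/31 × 318/348 = (5 × 2 × 318) / (31 × 348) = 3180/10788
≈ 0.29 days

0.29 days


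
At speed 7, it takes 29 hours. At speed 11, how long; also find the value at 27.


Inverse proportion: x × y = constant
k = 7 × 29 = 203
At x=11: k/11 = 18.45
At x=27: k/27 = 7.52
= 18.45 and 7.52

18.45 and 7.52


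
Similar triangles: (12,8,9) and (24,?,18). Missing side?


Scale factor = 24/12 = 2
Missing side = 8 × 2
= 16.0

16.0


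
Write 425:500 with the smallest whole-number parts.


GCD(425, 500) = 25
425/25 : 500/25
= 17:20

17:20


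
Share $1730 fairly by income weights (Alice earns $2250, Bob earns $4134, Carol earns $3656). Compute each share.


Total income = 2250 + 4134 + 3656 = $10040
Alice: $1730 × 2250/10040 = $387.70
Bob: $1730 × 4134/10040 = $712.33
Carol: $1730 × 3656/10040 = $629.97
= Alice: $387.70, Bob: $712.33, Carol: $629.97

Alice: $387.70, Bob: $712.33, Carol: $629.97
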